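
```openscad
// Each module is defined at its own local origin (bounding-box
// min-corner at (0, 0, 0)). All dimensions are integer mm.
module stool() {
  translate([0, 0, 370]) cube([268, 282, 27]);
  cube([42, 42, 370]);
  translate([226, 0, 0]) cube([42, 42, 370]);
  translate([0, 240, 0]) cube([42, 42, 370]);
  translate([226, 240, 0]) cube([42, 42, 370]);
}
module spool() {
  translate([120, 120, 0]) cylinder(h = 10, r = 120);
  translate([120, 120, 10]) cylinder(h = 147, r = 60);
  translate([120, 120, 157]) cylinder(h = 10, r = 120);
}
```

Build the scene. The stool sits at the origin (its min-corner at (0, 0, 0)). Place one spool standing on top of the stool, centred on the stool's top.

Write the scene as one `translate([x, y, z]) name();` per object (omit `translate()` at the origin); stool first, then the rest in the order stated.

stool();
translate([14, 21, 397]) spool();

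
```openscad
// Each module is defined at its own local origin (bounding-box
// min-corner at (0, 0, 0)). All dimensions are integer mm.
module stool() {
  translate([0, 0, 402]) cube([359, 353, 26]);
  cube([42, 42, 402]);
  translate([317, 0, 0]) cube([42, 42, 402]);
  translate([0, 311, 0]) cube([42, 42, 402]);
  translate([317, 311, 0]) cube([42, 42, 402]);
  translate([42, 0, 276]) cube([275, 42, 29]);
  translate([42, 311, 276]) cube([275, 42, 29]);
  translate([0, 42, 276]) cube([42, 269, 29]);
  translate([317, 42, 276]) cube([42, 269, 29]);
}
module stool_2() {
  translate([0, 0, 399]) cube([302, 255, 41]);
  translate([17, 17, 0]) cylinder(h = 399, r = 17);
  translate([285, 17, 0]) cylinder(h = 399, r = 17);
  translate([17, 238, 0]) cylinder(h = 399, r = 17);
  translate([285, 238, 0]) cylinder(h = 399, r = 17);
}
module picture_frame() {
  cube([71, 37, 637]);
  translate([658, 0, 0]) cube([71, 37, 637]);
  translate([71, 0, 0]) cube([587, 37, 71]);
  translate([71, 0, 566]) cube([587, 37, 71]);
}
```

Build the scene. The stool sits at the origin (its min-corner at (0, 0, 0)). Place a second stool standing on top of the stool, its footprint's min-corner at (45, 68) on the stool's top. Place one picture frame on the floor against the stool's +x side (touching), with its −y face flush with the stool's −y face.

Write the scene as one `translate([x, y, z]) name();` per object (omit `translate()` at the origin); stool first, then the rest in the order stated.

stool();
translate([45, 68, 428]) stool_2();
translate([359, 0, 0]) picture_frame();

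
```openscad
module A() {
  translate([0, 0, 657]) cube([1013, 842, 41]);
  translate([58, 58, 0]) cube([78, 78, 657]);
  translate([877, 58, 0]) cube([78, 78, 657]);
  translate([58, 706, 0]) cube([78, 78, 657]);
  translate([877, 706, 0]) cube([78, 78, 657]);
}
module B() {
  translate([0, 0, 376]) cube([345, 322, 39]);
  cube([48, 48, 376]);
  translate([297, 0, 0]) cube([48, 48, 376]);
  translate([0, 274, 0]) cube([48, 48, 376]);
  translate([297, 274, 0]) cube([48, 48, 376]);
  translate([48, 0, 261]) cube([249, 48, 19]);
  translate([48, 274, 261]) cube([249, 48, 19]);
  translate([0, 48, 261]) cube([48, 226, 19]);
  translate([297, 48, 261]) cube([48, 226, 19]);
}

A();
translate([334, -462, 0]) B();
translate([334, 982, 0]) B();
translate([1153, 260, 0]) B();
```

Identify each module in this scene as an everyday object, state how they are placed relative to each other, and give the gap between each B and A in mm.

A is a table. B is a stool. Three stools sit around the table at the −y, +y, +x sides. The gap between each stool and the table is 140 mm.

Each stool's nearest face is 140 mm from the table's bounding box.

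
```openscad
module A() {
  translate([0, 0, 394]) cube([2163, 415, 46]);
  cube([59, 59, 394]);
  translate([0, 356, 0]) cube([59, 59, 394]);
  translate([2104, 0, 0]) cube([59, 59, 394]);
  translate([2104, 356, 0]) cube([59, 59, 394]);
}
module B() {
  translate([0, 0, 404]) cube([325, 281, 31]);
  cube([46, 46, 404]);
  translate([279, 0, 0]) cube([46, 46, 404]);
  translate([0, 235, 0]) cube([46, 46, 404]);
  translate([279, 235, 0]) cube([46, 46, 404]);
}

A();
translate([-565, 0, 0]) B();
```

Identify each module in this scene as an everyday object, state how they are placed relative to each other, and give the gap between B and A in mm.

The stool's nearest face is 240 mm from the bench's −x face.

A is a bench. B is a stool. The stool is on the floor beside the bench on its −x side. The gap between the stool and the bench is 240 mm.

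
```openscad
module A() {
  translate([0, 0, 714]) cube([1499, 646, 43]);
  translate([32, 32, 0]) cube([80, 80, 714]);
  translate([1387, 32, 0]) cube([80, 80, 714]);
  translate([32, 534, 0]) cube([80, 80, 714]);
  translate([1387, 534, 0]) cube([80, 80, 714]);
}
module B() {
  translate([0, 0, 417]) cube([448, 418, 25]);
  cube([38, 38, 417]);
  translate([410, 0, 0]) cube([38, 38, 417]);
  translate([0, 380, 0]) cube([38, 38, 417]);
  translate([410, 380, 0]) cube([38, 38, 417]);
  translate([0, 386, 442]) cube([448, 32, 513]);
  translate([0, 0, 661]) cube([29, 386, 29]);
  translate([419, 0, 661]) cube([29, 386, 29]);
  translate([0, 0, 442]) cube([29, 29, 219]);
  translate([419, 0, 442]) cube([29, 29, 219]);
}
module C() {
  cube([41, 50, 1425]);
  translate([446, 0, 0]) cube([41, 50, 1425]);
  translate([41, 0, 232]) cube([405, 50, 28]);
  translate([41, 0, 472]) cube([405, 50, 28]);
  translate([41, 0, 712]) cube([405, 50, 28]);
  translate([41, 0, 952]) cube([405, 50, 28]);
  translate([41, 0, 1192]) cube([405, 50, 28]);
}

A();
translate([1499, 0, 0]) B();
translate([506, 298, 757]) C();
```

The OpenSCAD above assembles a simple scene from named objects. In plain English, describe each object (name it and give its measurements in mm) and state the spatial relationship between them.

A is a table with a 1499×646 mm rectangular top, 43 mm thick, top surface at z = 757 mm, supported by four 80×80 mm square legs, each inset 32 mm from the nearest pair of top edges, running from the floor.

B is a chair. The seat is a 448×418×25 mm slab with its top at z = 442 mm, on four 38×38 mm corner legs (flush with the seat edges, standing on z = 0). A flat backrest 32 mm thick, 513 mm tall, spans the full seat width and rises from the seat top along its +y edge, rear face flush with the rear of the seat. Two armrests of 29×29 mm section run along each side from the seat's front edge to the front of the backrest, top faces 248 mm above the seat top and outer faces flush with the seat's x-edges; a 29×29 mm post under the front of each armrest stands on the seat at the front corner.

C is a straight ladder. Two 41×50 mm vertical rails, 1425 mm tall, stand 487 mm apart (outside-to-outside) with their front faces coplanar on the −y side. 5 rungs, each 50 mm deep and 28 mm tall, span between the inner faces of the rails, front faces flush with the rails. The lowest rung's underside is at z = 232 mm and rungs are spaced 240 mm apart (underside to underside).

The chair is against the table's +x side, with their −y faces flush. The ladder is on top of the table, centred.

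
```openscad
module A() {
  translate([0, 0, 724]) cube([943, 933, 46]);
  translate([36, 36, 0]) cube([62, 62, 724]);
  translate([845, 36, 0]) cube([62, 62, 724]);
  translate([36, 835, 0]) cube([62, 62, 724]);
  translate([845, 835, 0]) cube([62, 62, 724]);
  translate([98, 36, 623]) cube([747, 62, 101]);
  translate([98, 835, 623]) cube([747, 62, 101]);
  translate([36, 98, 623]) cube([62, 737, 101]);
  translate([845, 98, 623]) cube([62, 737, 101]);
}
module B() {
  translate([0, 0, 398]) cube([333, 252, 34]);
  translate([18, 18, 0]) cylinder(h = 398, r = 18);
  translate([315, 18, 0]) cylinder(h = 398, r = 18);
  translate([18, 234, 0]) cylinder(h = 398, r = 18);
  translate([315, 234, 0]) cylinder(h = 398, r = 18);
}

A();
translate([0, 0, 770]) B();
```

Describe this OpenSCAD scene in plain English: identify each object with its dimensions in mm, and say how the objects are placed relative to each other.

A is a rectangular dining table. The top is 943×933×46 mm with its upper surface at z = 770 mm. It stands on four 62×62 mm square legs, each inset 36 mm from the nearest pair of top edges, running from the floor to the underside of the top. Four apron rails, 62 mm thick and 101 mm tall, run between adjacent legs with their top edges flush with the underside of the top and their outer faces flush with the legs' outer faces.

B is a four-legged stool. The seat is a 333×252×34 mm slab whose top surface is at z = 432 mm; four round legs, each 36 mm in diameter, run from the floor (z = 0) to the underside of the seat, each leg's axis is inset half a diameter from the nearest pair of seat edges (so the leg's bounding box is flush with the corner).

The stool is on top of the table.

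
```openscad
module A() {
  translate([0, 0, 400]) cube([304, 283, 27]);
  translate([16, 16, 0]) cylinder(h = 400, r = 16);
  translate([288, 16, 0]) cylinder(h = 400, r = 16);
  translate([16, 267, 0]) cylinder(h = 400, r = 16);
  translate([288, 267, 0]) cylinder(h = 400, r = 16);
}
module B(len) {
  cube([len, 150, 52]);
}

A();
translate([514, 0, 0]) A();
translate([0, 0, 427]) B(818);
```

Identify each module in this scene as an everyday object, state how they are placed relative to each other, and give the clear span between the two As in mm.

Second stool starts at x = 514; first ends at x = 304; clear span = 514 − 304 = 210 mm.

A is a stool. B is a beam. A beam spans the tops of two stools. The clear span between the two stools is 210 mm.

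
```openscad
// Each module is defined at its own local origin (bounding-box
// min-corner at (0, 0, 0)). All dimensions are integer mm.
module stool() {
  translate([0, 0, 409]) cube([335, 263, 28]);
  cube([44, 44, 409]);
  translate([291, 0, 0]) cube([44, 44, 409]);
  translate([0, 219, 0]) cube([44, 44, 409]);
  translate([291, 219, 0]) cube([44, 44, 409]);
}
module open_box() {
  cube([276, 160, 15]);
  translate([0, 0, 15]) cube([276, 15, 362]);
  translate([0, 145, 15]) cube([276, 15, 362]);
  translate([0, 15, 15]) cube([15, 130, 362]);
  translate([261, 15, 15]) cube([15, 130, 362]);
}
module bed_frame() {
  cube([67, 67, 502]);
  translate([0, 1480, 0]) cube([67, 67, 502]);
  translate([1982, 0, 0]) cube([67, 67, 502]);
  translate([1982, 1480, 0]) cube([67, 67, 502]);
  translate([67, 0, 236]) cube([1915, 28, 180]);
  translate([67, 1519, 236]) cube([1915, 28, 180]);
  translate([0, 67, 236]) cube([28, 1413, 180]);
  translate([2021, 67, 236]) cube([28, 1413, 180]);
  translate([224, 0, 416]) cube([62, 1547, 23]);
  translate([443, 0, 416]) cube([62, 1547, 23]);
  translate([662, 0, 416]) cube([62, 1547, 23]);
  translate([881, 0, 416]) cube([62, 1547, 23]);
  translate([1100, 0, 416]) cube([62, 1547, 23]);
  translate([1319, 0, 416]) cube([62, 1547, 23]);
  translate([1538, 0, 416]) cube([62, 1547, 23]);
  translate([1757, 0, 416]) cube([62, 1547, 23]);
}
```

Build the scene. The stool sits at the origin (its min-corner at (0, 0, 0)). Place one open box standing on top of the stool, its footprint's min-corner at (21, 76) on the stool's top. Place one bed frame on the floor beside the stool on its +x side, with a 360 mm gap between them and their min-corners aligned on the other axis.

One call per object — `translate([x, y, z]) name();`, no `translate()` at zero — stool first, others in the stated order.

stool();
translate([21, 76, 437]) open_box();
translate([695, 0, 0]) bed_frame();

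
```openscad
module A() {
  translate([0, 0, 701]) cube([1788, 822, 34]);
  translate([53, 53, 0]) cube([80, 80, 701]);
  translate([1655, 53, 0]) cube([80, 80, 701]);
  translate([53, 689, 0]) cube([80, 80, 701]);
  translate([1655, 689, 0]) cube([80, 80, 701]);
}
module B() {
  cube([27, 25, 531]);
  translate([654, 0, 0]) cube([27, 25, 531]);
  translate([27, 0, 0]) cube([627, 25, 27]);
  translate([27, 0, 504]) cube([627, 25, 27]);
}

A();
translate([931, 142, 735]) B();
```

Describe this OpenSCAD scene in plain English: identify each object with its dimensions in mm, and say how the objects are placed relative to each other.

A is a rectangular dining table. The top is 1788×822×34 mm with its upper surface at z = 735 mm. It stands on four 80×80 mm square legs, each inset 53 mm from the nearest pair of top edges, running from the floor to the underside of the top.

B is a rectangular picture frame lying in the x–z plane (depth along y). The opening is 627 mm wide (x) by 477 mm tall (z), surrounded by a border 27 mm wide on all four sides. The frame is 25 mm deep and is made of two full-height vertical stiles with two horizontal rails fitted between them.

The picture frame is on top of the table.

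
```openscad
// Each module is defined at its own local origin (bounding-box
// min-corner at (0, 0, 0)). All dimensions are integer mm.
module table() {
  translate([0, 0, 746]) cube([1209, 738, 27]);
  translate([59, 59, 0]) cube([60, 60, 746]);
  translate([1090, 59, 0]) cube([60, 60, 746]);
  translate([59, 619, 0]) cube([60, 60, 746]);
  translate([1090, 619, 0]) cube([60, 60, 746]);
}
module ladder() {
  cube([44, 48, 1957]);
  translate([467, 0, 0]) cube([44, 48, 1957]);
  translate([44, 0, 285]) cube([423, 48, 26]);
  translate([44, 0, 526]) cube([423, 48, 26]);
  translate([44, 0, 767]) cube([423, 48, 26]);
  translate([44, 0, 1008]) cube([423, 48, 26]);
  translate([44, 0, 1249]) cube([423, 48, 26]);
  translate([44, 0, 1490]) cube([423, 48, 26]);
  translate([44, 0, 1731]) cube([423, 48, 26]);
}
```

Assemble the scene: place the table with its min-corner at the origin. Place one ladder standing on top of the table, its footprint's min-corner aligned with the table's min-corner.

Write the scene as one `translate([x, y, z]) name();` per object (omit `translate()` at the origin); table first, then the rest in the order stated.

table();
translate([0, 0, 773]) ladder();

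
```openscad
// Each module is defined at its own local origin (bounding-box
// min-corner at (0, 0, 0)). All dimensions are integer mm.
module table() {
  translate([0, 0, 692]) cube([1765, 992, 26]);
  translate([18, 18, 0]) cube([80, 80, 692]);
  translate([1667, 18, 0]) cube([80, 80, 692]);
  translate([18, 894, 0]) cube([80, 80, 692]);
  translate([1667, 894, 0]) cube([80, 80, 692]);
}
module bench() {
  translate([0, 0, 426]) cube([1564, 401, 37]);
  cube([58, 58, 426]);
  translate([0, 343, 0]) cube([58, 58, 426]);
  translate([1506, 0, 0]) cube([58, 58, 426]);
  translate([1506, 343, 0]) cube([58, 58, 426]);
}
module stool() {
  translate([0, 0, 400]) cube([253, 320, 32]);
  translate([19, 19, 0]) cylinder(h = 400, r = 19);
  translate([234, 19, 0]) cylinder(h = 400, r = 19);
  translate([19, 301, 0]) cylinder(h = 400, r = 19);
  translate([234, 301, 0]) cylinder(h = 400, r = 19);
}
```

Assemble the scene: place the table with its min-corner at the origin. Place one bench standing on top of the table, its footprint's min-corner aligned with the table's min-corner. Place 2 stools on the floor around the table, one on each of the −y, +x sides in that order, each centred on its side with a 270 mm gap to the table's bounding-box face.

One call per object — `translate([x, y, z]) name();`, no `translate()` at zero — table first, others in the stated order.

table();
translate([0, 0, 718]) bench();
translate([756, -590, 0]) stool();
translate([2035, 336, 0]) stool();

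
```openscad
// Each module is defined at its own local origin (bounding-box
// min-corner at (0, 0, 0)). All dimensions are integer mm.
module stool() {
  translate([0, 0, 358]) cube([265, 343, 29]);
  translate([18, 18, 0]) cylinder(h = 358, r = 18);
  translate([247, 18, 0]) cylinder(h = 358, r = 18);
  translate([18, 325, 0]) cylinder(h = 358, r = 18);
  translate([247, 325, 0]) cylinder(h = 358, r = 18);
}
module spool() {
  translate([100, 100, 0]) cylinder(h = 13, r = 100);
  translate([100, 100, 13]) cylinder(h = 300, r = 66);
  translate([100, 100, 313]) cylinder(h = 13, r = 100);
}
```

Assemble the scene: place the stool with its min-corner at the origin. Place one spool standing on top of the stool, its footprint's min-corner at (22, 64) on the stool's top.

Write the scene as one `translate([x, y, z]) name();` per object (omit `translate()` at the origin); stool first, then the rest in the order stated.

stool();
translate([22, 64, 387]) spool();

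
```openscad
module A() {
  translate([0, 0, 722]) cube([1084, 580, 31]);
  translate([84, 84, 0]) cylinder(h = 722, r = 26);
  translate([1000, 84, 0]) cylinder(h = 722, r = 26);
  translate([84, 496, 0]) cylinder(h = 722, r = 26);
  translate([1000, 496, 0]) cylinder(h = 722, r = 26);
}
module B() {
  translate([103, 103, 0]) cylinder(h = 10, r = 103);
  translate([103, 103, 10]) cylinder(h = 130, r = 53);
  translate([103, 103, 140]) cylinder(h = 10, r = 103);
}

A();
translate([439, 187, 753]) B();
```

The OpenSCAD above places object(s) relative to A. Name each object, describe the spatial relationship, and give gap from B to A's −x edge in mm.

The spool's min-x is at 439; the table's min-x is 0; gap = 439 mm.

A is a table. B is a spool. The spool is on top of the table, centred. The gap from the spool to the table's −x edge is 439 mm.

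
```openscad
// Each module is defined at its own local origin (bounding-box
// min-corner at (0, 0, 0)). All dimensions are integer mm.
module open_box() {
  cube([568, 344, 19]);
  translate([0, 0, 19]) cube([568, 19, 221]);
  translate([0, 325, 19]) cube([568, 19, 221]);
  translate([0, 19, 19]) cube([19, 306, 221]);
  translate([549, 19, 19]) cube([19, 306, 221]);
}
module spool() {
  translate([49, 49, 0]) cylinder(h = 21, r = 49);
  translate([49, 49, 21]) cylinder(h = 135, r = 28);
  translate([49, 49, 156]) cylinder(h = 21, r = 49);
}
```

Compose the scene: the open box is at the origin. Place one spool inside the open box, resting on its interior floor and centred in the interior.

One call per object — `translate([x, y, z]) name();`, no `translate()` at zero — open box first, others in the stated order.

open_box();
translate([235, 123, 19]) spool();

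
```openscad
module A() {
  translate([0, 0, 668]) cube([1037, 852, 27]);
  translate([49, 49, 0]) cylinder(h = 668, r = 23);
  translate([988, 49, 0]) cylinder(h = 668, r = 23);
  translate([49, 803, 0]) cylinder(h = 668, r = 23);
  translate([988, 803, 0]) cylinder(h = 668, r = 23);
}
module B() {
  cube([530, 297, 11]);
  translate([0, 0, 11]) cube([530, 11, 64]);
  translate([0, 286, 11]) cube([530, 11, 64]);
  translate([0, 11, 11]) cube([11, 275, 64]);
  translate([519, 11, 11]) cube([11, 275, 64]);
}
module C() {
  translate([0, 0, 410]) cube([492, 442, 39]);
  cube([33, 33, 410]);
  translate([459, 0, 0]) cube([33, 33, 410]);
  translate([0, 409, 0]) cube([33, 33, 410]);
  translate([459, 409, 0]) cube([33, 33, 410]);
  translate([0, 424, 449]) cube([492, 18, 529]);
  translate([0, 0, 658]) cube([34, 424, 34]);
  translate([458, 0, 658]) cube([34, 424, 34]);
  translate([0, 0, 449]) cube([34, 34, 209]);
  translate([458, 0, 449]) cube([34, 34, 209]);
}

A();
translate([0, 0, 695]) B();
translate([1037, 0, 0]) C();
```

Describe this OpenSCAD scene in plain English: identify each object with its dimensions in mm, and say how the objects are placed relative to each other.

A is a table with a 1037×852 mm rectangular top, 27 mm thick, top surface at z = 695 mm, supported by four round legs of 46 mm diameter, each leg's bounding box inset 26 mm from the nearest pair of top edges, running from the floor.

B is an open-topped rectangular box: outside dimensions 530×297×75 mm, with a uniform wall and base thickness of 11 mm. The base is a full 530×297 slab on the floor; four walls sit on top of the base. The front and back walls (the −y and +y sides) span the full width; the two side walls fit between them.

C is a chair. The seat is a 492×442×39 mm slab with its top at z = 449 mm, on four 33×33 mm corner legs (flush with the seat edges, standing on z = 0). A flat backrest 18 mm thick, 529 mm tall, spans the full seat width and rises from the seat top along its +y edge, rear face flush with the rear of the seat. Two armrests of 34×34 mm section run along each side from the seat's front edge to the front of the backrest, top faces 243 mm above the seat top and outer faces flush with the seat's x-edges; a 34×34 mm post under the front of each armrest stands on the seat at the front corner.

The open box is on top of the table. The chair is against the table's +x side, with their −y faces flush.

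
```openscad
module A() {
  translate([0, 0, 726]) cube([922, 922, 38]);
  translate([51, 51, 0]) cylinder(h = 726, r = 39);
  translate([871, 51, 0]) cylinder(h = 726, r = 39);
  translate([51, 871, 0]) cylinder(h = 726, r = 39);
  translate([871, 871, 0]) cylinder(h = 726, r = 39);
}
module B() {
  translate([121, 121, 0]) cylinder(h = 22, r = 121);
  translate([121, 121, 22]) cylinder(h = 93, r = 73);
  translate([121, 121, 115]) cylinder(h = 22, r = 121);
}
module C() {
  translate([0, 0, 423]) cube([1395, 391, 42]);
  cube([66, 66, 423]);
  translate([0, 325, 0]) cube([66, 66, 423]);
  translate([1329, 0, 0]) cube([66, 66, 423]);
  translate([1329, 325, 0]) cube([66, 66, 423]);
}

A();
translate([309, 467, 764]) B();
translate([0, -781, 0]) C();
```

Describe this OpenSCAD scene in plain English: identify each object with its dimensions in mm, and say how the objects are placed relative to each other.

A is a rectangular dining table. The top is 922×922×38 mm with its upper surface at z = 764 mm. It stands on four round legs of 78 mm diameter, each leg's bounding box inset 12 mm from the nearest pair of top edges, running from the floor to the underside of the top.

B is a spool: two coaxial disc flanges of radius 121 mm and thickness 22 mm, joined by a core cylinder of radius 73 mm and height 93 mm. The lower flange rests on z = 0 and the three cylinders share a vertical axis.

C is a bench: a 1395×391 mm seat slab, 42 mm thick, top at z = 465 mm, on four 66×66 mm square legs flush with the seat corners and standing on z = 0.

The spool is on top of the table. The bench is on the floor beside the table on its −y side.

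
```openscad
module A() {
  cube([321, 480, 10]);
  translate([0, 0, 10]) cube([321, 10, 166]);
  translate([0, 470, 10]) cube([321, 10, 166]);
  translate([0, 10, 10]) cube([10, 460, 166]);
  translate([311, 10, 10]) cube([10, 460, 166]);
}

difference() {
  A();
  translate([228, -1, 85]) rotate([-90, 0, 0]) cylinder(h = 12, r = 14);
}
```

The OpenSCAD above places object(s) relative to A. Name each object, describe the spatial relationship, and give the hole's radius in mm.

The subtracted cylinder has r = 14 mm.

A is an open box. The open box has a circular hole through its front wall. The hole's radius is 14 mm.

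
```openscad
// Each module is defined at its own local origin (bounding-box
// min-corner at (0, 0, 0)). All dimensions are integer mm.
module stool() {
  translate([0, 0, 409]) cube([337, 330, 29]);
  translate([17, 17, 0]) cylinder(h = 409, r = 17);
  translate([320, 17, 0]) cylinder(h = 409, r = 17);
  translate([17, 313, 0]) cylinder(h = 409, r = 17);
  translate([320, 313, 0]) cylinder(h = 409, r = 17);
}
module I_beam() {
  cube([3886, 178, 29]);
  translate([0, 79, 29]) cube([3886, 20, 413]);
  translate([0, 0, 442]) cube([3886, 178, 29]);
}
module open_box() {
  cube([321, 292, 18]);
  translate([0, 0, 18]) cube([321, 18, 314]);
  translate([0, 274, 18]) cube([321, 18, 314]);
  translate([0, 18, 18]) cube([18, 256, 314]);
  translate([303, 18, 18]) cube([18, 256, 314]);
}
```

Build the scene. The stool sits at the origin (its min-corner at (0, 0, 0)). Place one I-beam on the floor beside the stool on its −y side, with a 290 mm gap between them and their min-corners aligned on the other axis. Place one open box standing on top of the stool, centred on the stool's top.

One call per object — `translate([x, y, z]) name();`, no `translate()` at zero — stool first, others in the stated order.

stool();
translate([0, -468, 0]) I_beam();
translate([8, 19, 438]) open_box();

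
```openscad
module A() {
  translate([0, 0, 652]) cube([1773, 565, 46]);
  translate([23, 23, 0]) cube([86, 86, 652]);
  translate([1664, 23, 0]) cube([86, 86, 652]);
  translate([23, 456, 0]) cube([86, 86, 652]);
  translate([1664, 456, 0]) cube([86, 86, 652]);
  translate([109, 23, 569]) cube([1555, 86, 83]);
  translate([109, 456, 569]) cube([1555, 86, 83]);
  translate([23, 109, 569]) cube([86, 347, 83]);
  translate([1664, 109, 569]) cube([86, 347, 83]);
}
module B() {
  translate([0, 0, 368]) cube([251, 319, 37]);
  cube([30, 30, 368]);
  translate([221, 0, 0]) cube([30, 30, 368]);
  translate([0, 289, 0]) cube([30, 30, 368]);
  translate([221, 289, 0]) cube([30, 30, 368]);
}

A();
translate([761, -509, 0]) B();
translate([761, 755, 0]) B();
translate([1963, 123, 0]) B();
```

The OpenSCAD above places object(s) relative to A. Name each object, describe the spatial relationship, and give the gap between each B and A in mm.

A is a table. B is a stool. Three stools sit around the table at the −y, +y, +x sides. The gap between each stool and the table is 190 mm.

Each stool's nearest face is 190 mm from the table's bounding box.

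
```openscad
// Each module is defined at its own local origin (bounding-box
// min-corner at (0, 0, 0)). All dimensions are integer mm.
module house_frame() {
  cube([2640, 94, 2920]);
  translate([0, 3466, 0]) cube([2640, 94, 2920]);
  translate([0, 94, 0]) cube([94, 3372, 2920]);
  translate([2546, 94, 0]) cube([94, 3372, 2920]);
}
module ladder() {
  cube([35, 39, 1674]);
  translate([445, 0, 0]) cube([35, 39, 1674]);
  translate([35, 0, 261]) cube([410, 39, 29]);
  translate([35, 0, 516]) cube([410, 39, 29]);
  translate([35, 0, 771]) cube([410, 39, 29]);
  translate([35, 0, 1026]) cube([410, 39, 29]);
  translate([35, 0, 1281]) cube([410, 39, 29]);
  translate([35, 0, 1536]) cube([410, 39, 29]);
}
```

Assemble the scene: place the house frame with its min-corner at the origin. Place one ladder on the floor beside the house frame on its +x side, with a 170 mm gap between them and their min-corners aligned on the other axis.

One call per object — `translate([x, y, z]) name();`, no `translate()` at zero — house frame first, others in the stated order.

house_frame();
translate([2810, 0, 0]) ladder();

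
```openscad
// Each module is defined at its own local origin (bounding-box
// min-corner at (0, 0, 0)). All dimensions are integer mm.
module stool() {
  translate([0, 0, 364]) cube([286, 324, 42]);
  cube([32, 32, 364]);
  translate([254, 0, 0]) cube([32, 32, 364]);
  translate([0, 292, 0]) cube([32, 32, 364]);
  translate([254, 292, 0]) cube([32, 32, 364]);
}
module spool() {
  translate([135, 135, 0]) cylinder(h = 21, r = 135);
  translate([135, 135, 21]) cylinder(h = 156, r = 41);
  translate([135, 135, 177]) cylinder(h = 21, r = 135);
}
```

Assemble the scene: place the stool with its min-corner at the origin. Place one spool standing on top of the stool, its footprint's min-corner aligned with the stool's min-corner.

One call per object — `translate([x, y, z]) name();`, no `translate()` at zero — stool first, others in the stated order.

stool();
translate([0, 0, 406]) spool();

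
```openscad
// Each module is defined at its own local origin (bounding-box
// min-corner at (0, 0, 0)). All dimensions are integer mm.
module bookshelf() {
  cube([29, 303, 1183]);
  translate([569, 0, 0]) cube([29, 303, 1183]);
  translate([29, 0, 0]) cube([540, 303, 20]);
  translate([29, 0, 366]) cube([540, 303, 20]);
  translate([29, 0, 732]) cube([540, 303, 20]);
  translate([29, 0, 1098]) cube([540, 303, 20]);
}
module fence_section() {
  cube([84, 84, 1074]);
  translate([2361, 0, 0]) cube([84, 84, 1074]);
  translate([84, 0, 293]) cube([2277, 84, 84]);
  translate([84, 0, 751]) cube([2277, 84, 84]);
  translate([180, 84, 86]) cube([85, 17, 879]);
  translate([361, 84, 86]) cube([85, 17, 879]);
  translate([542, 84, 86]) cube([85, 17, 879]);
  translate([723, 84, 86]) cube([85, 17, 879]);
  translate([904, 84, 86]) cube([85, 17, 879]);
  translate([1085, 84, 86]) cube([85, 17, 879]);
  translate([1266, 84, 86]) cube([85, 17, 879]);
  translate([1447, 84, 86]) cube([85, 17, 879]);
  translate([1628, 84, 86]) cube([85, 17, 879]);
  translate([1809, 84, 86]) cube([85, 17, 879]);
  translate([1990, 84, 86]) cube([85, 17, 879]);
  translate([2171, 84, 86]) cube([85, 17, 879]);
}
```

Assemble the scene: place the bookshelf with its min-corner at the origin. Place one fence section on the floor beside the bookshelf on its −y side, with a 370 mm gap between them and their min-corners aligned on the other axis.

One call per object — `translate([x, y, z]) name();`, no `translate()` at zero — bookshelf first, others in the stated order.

bookshelf();
translate([0, -471, 0]) fence_section();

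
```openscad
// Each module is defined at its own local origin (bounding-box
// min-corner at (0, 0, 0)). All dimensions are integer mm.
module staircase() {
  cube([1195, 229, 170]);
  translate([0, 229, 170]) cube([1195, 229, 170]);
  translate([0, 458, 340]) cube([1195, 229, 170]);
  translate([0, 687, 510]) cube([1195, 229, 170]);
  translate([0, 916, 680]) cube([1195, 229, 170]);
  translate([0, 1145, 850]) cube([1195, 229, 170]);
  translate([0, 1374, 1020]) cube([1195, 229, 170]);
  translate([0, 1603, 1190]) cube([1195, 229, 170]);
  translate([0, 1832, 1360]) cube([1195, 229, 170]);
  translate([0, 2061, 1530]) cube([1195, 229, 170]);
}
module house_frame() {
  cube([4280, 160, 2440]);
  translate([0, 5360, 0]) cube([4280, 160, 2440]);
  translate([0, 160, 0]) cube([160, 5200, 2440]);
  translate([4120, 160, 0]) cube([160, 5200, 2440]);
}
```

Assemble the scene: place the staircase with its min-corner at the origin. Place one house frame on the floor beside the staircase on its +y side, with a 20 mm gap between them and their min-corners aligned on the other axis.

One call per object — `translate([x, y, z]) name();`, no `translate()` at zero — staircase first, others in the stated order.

staircase();
translate([0, 2310, 0]) house_frame();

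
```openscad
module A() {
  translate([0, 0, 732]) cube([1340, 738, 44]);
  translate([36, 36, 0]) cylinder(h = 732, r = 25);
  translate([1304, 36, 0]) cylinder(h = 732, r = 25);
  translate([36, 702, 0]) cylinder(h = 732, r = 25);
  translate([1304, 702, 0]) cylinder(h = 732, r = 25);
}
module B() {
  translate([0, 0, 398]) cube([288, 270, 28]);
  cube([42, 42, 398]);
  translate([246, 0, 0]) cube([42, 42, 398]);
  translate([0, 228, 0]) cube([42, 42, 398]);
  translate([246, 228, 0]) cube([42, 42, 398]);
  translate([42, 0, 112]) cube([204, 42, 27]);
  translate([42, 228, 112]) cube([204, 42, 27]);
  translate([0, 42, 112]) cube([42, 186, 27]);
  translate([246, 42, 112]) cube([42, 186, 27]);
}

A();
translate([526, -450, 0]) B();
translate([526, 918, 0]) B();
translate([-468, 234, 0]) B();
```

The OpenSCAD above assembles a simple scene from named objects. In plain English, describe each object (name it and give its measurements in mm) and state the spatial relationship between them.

A is a table with a 1340×738 mm rectangular top, 44 mm thick, top surface at z = 776 mm, supported by four round legs of 50 mm diameter, each leg's bounding box inset 11 mm from the nearest pair of top edges, running from the floor.

B is a simple wooden stool: a rectangular seat 288 mm (x) by 270 mm (y), 28 mm thick, top face at z = 426 mm, on four square legs, each 42×42 mm in cross-section. The legs rest on z = 0, each flush with a corner of the seat. Four stretchers, 42 mm wide and 27 mm tall, connect adjacent legs with their undersides at z = 112 mm, each running between the inner faces of the legs it joins and aligned with the legs' outer faces on the other axis.

Three stools sit around the table at the −y, +y, −x sides.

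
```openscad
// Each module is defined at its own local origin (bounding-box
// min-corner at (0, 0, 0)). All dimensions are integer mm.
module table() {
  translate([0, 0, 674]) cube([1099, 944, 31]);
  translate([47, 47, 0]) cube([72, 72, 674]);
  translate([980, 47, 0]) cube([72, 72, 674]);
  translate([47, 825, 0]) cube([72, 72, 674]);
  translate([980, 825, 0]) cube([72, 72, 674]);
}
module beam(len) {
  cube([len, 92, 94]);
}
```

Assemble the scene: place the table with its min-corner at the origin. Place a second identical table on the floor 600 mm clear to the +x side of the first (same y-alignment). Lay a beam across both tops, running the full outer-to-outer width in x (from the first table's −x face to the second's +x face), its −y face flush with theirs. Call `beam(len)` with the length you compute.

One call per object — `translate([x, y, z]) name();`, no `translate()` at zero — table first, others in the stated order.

table();
translate([1699, 0, 0]) table();
translate([0, 0, 705]) beam(2798);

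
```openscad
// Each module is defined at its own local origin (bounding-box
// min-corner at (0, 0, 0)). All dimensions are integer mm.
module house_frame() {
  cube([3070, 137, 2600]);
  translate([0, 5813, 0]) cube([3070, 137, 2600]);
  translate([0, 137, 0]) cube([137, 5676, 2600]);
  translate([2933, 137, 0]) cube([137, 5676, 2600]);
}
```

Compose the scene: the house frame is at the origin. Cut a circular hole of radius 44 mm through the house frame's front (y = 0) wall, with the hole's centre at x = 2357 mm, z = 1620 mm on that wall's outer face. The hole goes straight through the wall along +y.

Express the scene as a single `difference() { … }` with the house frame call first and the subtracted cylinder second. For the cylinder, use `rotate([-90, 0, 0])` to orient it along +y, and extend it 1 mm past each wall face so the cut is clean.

difference() {
  house_frame();
  translate([2357, -1, 1620]) rotate([-90, 0, 0]) cylinder(h = 139, r = 44);
}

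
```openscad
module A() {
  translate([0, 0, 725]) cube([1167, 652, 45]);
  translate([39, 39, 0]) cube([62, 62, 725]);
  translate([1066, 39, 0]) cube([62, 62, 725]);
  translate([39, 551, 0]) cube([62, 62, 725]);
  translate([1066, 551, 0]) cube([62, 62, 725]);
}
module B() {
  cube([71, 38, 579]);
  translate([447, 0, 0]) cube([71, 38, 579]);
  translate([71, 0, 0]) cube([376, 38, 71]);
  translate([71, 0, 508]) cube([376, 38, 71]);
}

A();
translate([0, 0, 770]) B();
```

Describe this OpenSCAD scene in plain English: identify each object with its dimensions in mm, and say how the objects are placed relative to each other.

A is a rectangular dining table. The top is 1167×652×45 mm with its upper surface at z = 770 mm. It stands on four 62×62 mm square legs, each inset 39 mm from the nearest pair of top edges, running from the floor to the underside of the top.

B is a picture frame with a 376×437 mm rectangular opening (x by z) and a uniform 71 mm border on every side. Frame depth is 38 mm along y. It is built from two vertical stiles running the full outside height and two horizontal rails spanning the gap between the stiles.

The picture frame is on top of the table.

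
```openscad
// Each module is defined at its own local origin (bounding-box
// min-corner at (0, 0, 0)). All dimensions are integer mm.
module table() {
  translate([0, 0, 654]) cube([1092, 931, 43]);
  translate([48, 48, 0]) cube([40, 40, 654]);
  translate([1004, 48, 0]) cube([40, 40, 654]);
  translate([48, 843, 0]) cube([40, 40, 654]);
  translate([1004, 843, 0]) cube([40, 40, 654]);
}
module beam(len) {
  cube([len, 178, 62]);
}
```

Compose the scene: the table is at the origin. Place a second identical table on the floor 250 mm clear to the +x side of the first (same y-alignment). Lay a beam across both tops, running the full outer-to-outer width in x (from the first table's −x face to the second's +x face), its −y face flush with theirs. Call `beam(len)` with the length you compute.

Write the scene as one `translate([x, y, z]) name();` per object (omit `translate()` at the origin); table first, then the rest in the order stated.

table();
translate([1342, 0, 0]) table();
translate([0, 0, 697]) beam(2434);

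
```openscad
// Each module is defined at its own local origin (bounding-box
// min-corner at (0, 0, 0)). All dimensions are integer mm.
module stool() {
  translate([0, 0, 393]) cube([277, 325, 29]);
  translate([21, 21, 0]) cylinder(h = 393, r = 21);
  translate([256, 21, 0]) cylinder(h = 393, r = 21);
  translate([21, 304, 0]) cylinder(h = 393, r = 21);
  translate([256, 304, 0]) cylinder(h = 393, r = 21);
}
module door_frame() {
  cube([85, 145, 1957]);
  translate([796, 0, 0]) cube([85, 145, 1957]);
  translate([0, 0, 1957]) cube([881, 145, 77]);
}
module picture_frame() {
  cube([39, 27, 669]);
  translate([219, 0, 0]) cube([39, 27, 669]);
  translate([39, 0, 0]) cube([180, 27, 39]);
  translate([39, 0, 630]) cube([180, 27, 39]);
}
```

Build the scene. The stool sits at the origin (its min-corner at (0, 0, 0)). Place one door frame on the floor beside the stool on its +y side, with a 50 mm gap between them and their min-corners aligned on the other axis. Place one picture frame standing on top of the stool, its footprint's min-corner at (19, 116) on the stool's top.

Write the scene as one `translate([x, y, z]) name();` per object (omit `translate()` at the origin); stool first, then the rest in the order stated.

stool();
translate([0, 375, 0]) door_frame();
translate([19, 116, 422]) picture_frame();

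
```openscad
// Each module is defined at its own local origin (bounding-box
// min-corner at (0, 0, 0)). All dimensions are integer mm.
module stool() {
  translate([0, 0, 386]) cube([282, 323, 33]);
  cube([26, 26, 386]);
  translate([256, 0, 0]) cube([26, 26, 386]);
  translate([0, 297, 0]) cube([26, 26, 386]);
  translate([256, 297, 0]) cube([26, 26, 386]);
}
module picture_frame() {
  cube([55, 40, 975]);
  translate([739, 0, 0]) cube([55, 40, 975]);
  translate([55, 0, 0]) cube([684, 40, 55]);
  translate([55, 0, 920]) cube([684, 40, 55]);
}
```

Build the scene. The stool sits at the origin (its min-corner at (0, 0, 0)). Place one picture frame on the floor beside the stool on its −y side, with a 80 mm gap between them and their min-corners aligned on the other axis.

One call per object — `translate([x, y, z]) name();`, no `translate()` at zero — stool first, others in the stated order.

stool();
translate([0, -120, 0]) picture_frame();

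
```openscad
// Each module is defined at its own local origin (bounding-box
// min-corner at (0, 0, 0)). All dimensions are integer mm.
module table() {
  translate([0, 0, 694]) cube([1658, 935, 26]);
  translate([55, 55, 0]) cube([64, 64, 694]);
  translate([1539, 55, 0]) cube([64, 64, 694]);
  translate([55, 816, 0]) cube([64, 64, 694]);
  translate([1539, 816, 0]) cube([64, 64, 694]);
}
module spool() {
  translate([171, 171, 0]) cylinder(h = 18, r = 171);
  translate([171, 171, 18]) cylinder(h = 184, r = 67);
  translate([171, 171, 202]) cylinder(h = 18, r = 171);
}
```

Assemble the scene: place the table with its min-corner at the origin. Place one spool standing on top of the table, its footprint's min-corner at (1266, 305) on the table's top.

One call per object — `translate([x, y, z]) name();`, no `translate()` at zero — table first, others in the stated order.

table();
translate([1266, 305, 720]) spool();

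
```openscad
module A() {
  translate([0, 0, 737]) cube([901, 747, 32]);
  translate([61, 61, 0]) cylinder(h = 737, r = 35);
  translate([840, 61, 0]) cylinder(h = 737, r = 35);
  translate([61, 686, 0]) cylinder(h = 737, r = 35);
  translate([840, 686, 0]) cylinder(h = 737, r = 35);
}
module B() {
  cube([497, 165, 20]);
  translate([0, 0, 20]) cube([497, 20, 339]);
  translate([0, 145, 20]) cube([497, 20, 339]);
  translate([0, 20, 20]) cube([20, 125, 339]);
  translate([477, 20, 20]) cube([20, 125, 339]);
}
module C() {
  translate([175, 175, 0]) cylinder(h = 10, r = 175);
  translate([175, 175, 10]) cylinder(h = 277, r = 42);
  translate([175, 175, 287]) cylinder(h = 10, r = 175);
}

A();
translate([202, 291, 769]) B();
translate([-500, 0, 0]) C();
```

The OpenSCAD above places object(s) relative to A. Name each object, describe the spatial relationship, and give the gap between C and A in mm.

A is a table. B is an open box. C is a spool. The open box is on top of the table, centred. The spool is on the floor beside the table on its −x side. The gap between the spool and the table is 150 mm.

The spool's nearest face is 150 mm from the table's −x face.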